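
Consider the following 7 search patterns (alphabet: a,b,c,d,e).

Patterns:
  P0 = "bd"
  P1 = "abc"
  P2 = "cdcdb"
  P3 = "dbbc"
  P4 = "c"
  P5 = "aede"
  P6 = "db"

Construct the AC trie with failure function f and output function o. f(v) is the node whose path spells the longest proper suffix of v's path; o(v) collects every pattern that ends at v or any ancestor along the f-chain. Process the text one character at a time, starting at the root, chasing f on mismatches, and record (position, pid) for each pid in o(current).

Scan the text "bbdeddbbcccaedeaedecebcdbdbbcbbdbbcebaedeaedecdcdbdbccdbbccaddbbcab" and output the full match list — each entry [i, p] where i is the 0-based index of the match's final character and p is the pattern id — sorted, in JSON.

Construct AC machine:
Trie (insert patterns):
  0='ε' goto a→3 b→1 c→6 d→11
  1='b' goto d→2
  2='bd' goto ·  [P0 ends]
  3='a' goto b→4 e→15
  4='ab' goto c→5
  5='abc' goto ·  [P1 ends]
  6='c' goto d→7  [P4 ends]
  7='cd' goto c→8
  8='cdc' goto d→9
  9='cdcd' goto b→10
  10='cdcdb' goto ·  [P2 ends]
  11='d' goto b→12
  12='db' goto b→13  [P6 ends]
  13='dbb' goto c→14
  14='dbbc' goto ·  [P3 ends]
  15='ae' goto d→16
  16='aed' goto e→17
  17='aede' goto ·  [P5 ends]

BFS fail/out derivation:
  fail(1) 'b': from fail(0)=0 chase 'b': 0 ⇒ 0;  out=∅∪out(0)=∅
  fail(3) 'a': from fail(0)=0 chase 'a': 0 ⇒ 0;  out=∅∪out(0)=∅
  fail(6) 'c': from fail(0)=0 chase 'c': 0 ⇒ 0;  out={4}∪out(0)={4}
  fail(11) 'd': from fail(0)=0 chase 'd': 0 ⇒ 0;  out=∅∪out(0)=∅
  fail(2) 'bd': from fail(1)=0 chase 'd': 0 ⇒ 11;  out={0}∪out(11)={0}
  fail(4) 'ab': from fail(3)=0 chase 'b': 0 ⇒ 1;  out=∅∪out(1)=∅
  fail(7) 'cd': from fail(6)=0 chase 'd': 0 ⇒ 11;  out=∅∪out(11)=∅
  fail(12) 'db': from fail(11)=0 chase 'b': 0 ⇒ 1;  out={6}∪out(1)={6}
  fail(15) 'ae': from fail(3)=0 chase 'e': 0 ⇒ 0;  out=∅∪out(0)=∅
  fail(5) 'abc': from fail(4)=1 chase 'c': 1→0 ⇒ 6;  out={1}∪out(6)={1,4}
  fail(8) 'cdc': from fail(7)=11 chase 'c': 11→0 ⇒ 6;  out=∅∪out(6)={4}
  fail(13) 'dbb': from fail(12)=1 chase 'b': 1→0 ⇒ 1;  out=∅∪out(1)=∅
  fail(16) 'aed': from fail(15)=0 chase 'd': 0 ⇒ 11;  out=∅∪out(11)=∅
  fail(9) 'cdcd': from fail(8)=6 chase 'd': 6 ⇒ 7;  out=∅∪out(7)=∅
  fail(14) 'dbbc': from fail(13)=1 chase 'c': 1→0 ⇒ 6;  out={3}∪out(6)={3,4}
  fail(17) 'aede': from fail(16)=11 chase 'e': 11→0 ⇒ 0;  out={5}∪out(0)={5}
  fail(10) 'cdcdb': from fail(9)=7 chase 'b': 7→11 ⇒ 12;  out={2}∪out(12)={2,6}

Scan:
i=0 'b': node 0→1
i=1 'b': node 1→1 (via fail)
i=2 'd': node 1→2  emit P0@[1:2]
i=3 'e': node 2→0 (via fail)
i=4 'd': node 0→11
i=5 'd': node 11→11 (via fail)
i=6 'b': node 11→12  emit P6@[5:6]
i=7 'b': node 12→13
i=8 'c': node 13→14  emit P3@[5:8],P4@[8:8]
i=9 'c': node 14→6 (via fail)  emit P4@[9:9]
i=10 'c': node 6→6 (via fail)  emit P4@[10:10]
i=11 'a': node 6→3 (via fail)
i=12 'e': node 3→15
i=13 'd': node 15→16
i=14 'e': node 16→17  emit P5@[11:14]
i=15 'a': node 17→3 (via fail)
i=16 'e': node 3→15
i=17 'd': node 15→16
i=18 'e': node 16→17  emit P5@[15:18]
i=19 'c': node 17→6 (via fail)  emit P4@[19:19]
i=20 'e': node 6→0 (via fail)
i=21 'b': node 0→1
i=22 'c': node 1→6 (via fail)  emit P4@[22:22]
i=23 'd': node 6→7
i=24 'b': node 7→12 (via fail)  emit P6@[23:24]
i=25 'd': node 12→2 (via fail)  emit P0@[24:25]
i=26 'b': node 2→12 (via fail)  emit P6@[25:26]
i=27 'b': node 12→13
i=28 'c': node 13→14  emit P3@[25:28],P4@[28:28]
i=29 'b': node 14→1 (via fail)
i=30 'b': node 1→1 (via fail)
i=31 'd': node 1→2  emit P0@[30:31]
i=32 'b': node 2→12 (via fail)  emit P6@[31:32]
i=33 'b': node 12→13
i=34 'c': node 13→14  emit P3@[31:34],P4@[34:34]
i=35 'e': node 14→0 (via fail)
i=36 'b': node 0→1
i=37 'a': node 1→3 (via fail)
i=38 'e': node 3→15
i=39 'd': node 15→16
i=40 'e': node 16→17  emit P5@[37:40]
i=41 'a': node 17→3 (via fail)
i=42 'e': node 3→15
i=43 'd': node 15→16
i=44 'e': node 16→17  emit P5@[41:44]
i=45 'c': node 17→6 (via fail)  emit P4@[45:45]
i=46 'd': node 6→7
i=47 'c': node 7→8  emit P4@[47:47]
i=48 'd': node 8→9
i=49 'b': node 9→10  emit P2@[45:49],P6@[48:49]
i=50 'd': node 10→2 (via fail)  emit P0@[49:50]
i=51 'b': node 2→12 (via fail)  emit P6@[50:51]
i=52 'c': node 12→6 (via fail)  emit P4@[52:52]
i=53 'c': node 6→6 (via fail)  emit P4@[53:53]
i=54 'd': node 6→7
i=55 'b': node 7→12 (via fail)  emit P6@[54:55]
i=56 'b': node 12→13
i=57 'c': node 13→14  emit P3@[54:57],P4@[57:57]
i=58 'c': node 14→6 (via fail)  emit P4@[58:58]
i=59 'a': node 6→3 (via fail)
i=60 'd': node 3→11 (via fail)
i=61 'd': node 11→11 (via fail)
i=62 'b': node 11→12  emit P6@[61:62]
i=63 'b': node 12→13
i=64 'c': node 13→14  emit P3@[61:64],P4@[64:64]
i=65 'a': node 14→3 (via fail)
i=66 'b': node 3→4

All matches (sorted): [[2,0],[6,6],[8,3],[8,4],[9,4],[10,4],[14,5],[18,5],[19,4],[22,4],[24,6],[25,0],[26,6],[28,3],[28,4],[31,0],[32,6],[34,3],[34,4],[40,5],[44,5],[45,4],[47,4],[49,2],[49,6],[50,0],[51,6],[52,4],[53,4],[55,6],[57,3],[57,4],[58,4],[62,6],[64,3],[64,4]]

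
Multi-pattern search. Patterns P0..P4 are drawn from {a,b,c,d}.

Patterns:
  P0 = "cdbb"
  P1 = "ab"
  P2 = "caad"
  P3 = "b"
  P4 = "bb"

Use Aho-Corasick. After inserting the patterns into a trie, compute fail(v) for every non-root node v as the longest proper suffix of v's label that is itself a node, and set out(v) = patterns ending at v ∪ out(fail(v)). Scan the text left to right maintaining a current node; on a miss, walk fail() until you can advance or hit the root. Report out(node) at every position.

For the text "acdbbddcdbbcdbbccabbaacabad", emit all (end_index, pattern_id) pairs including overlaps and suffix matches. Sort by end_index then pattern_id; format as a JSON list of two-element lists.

Construct AC machine:
Trie (insert patterns):
  0='ε' goto a→5 b→10 c→1
  1='c' goto a→7 d→2
  2='cd' goto b→3
  3='cdb' goto b→4
  4='cdbb' goto ·  [P0 ends]
  5='a' goto b→6
  6='ab' goto ·  [P1 ends]
  7='ca' goto a→8
  8='caa' goto d→9
  9='caad' goto ·  [P2 ends]
  10='b' goto b→11  [P3 ends]
  11='bb' goto ·  [P4 ends]

Failure links (BFS by depth):
  fail(1) 'c': from fail(0)=0 chase 'c': 0 ⇒ 0;  out=∅∪out(0)=∅
  fail(5) 'a': from fail(0)=0 chase 'a': 0 ⇒ 0;  out=∅∪out(0)=∅
  fail(10) 'b': from fail(0)=0 chase 'b': 0 ⇒ 0;  out={3}∪out(0)={3}
  fail(2) 'cd': from fail(1)=0 chase 'd': 0 ⇒ 0;  out=∅∪out(0)=∅
  fail(6) 'ab': from fail(5)=0 chase 'b': 0 ⇒ 10;  out={1}∪out(10)={1,3}
  fail(7) 'ca': from fail(1)=0 chase 'a': 0 ⇒ 5;  out=∅∪out(5)=∅
  fail(11) 'bb': from fail(10)=0 chase 'b': 0 ⇒ 10;  out={4}∪out(10)={3,4}
  fail(3) 'cdb': from fail(2)=0 chase 'b': 0 ⇒ 10;  out=∅∪out(10)={3}
  fail(8) 'caa': from fail(7)=5 chase 'a': 5→0 ⇒ 5;  out=∅∪out(5)=∅
  fail(4) 'cdbb': from fail(3)=10 chase 'b': 10 ⇒ 11;  out={0}∪out(11)={0,3,4}
  fail(9) 'caad': from fail(8)=5 chase 'd': 5→0 ⇒ 0;  out={2}∪out(0)={2}

Text stream:
[0] read 'a'  n0⇒n5
[1] read 'c'  n5⇒n1 (fail-walked)
[2] read 'd'  n1⇒n2
[3] read 'b'  n2⇒n3  → match P3@[3:3]
[4] read 'b'  n3⇒n4  → match P0@[1:4],P3@[4:4],P4@[3:4]
[5] read 'd'  n4⇒n0 (fail-walked)
[6] read 'd'  n0⇒n0
[7] read 'c'  n0⇒n1
[8] read 'd'  n1⇒n2
[9] read 'b'  n2⇒n3  → match P3@[9:9]
[10] read 'b'  n3⇒n4  → match P0@[7:10],P3@[10:10],P4@[9:10]
[11] read 'c'  n4⇒n1 (fail-walked)
[12] read 'd'  n1⇒n2
[13] read 'b'  n2⇒n3  → match P3@[13:13]
[14] read 'b'  n3⇒n4  → match P0@[11:14],P3@[14:14],P4@[13:14]
[15] read 'c'  n4⇒n1 (fail-walked)
[16] read 'c'  n1⇒n1 (fail-walked)
[17] read 'a'  n1⇒n7
[18] read 'b'  n7⇒n6 (fail-walked)  → match P1@[17:18],P3@[18:18]
[19] read 'b'  n6⇒n11 (fail-walked)  → match P3@[19:19],P4@[18:19]
[20] read 'a'  n11⇒n5 (fail-walked)
[21] read 'a'  n5⇒n5 (fail-walked)
[22] read 'c'  n5⇒n1 (fail-walked)
[23] read 'a'  n1⇒n7
[24] read 'b'  n7⇒n6 (fail-walked)  → match P1@[23:24],P3@[24:24]
[25] read 'a'  n6⇒n5 (fail-walked)
[26] read 'd'  n5⇒n0 (fail-walked)

Result: [[3,3],[4,0],[4,3],[4,4],[9,3],[10,0],[10,3],[10,4],[13,3],[14,0],[14,3],[14,4],[18,1],[18,3],[19,3],[19,4],[24,1],[24,3]]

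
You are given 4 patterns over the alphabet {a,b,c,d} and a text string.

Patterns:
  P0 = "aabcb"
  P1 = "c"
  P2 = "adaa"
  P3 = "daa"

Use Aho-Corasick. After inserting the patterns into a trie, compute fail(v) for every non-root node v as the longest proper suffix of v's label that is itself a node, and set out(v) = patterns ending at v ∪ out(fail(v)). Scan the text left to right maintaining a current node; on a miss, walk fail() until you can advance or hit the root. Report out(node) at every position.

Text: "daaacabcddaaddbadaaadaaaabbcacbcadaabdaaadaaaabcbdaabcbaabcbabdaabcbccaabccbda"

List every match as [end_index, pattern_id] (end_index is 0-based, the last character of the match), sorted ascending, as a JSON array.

Construct AC machine:
Trie (insert patterns):
  0='ε' goto a→1 c→6 d→10
  1='a' goto a→2 d→7
  2='aa' goto b→3
  3='aab' goto c→4
  4='aabc' goto b→5
  5='aabcb' goto ·  [P0 ends]
  6='c' goto ·  [P1 ends]
  7='ad' goto a→8
  8='ada' goto a→9
  9='adaa' goto ·  [P2 ends]
  10='d' goto a→11
  11='da' goto a→12
  12='daa' goto ·  [P3 ends]

Failure links (BFS by depth):
  fail(1) 'a': from fail(0)=0 chase 'a': 0 ⇒ 0;  out=∅∪out(0)=∅
  fail(6) 'c': from fail(0)=0 chase 'c': 0 ⇒ 0;  out={1}∪out(0)={1}
  fail(10) 'd': from fail(0)=0 chase 'd': 0 ⇒ 0;  out=∅∪out(0)=∅
  fail(2) 'aa': from fail(1)=0 chase 'a': 0 ⇒ 1;  out=∅∪out(1)=∅
  fail(7) 'ad': from fail(1)=0 chase 'd': 0 ⇒ 10;  out=∅∪out(10)=∅
  fail(11) 'da': from fail(10)=0 chase 'a': 0 ⇒ 1;  out=∅∪out(1)=∅
  fail(3) 'aab': from fail(2)=1 chase 'b': 1→0 ⇒ 0;  out=∅∪out(0)=∅
  fail(8) 'ada': from fail(7)=10 chase 'a': 10 ⇒ 11;  out=∅∪out(11)=∅
  fail(12) 'daa': from fail(11)=1 chase 'a': 1 ⇒ 2;  out={3}∪out(2)={3}
  fail(4) 'aabc': from fail(3)=0 chase 'c': 0 ⇒ 6;  out=∅∪out(6)={1}
  fail(9) 'adaa': from fail(8)=11 chase 'a': 11 ⇒ 12;  out={2}∪out(12)={2,3}
  fail(5) 'aabcb': from fail(4)=6 chase 'b': 6→0 ⇒ 0;  out={0}∪out(0)={0}

Run:
i=0 'd': node 0→10
i=1 'a': node 10→11
i=2 'a': node 11→12  → match P3@[0:2]
i=3 'a': node 12→2 (via fail)
i=4 'c': node 2→6 (via fail)  → match P1@[4:4]
i=5 'a': node 6→1 (via fail)
i=6 'b': node 1→0 (via fail)
i=7 'c': node 0→6  → match P1@[7:7]
i=8 'd': node 6→10 (via fail)
i=9 'd': node 10→10 (via fail)
i=10 'a': node 10→11
i=11 'a': node 11→12  → match P3@[9:11]
i=12 'd': node 12→7 (via fail)
i=13 'd': node 7→10 (via fail)
i=14 'b': node 10→0 (via fail)
i=15 'a': node 0→1
i=16 'd': node 1→7
i=17 'a': node 7→8
i=18 'a': node 8→9  → match P2@[15:18],P3@[16:18]
i=19 'a': node 9→2 (via fail)
i=20 'd': node 2→7 (via fail)
i=21 'a': node 7→8
i=22 'a': node 8→9  → match P2@[19:22],P3@[20:22]
i=23 'a': node 9→2 (via fail)
i=24 'a': node 2→2 (via fail)
i=25 'b': node 2→3
i=26 'b': node 3→0 (via fail)
i=27 'c': node 0→6  → match P1@[27:27]
i=28 'a': node 6→1 (via fail)
i=29 'c': node 1→6 (via fail)  → match P1@[29:29]
i=30 'b': node 6→0 (via fail)
i=31 'c': node 0→6  → match P1@[31:31]
i=32 'a': node 6→1 (via fail)
i=33 'd': node 1→7
i=34 'a': node 7→8
i=35 'a': node 8→9  → match P2@[32:35],P3@[33:35]
i=36 'b': node 9→3 (via fail)
i=37 'd': node 3→10 (via fail)
i=38 'a': node 10→11
i=39 'a': node 11→12  → match P3@[37:39]
i=40 'a': node 12→2 (via fail)
i=41 'd': node 2→7 (via fail)
i=42 'a': node 7→8
i=43 'a': node 8→9  → match P2@[40:43],P3@[41:43]
i=44 'a': node 9→2 (via fail)
i=45 'a': node 2→2 (via fail)
i=46 'b': node 2→3
i=47 'c': node 3→4  → match P1@[47:47]
i=48 'b': node 4→5  → match P0@[44:48]
i=49 'd': node 5→10 (via fail)
i=50 'a': node 10→11
i=51 'a': node 11→12  → match P3@[49:51]
i=52 'b': node 12→3 (via fail)
i=53 'c': node 3→4  → match P1@[53:53]
i=54 'b': node 4→5  → match P0@[50:54]
i=55 'a': node 5→1 (via fail)
i=56 'a': node 1→2
i=57 'b': node 2→3
i=58 'c': node 3→4  → match P1@[58:58]
i=59 'b': node 4→5  → match P0@[55:59]
i=60 'a': node 5→1 (via fail)
i=61 'b': node 1→0 (via fail)
i=62 'd': node 0→10
i=63 'a': node 10→11
i=64 'a': node 11→12  → match P3@[62:64]
i=65 'b': node 12→3 (via fail)
i=66 'c': node 3→4  → match P1@[66:66]
i=67 'b': node 4→5  → match P0@[63:67]
i=68 'c': node 5→6 (via fail)  → match P1@[68:68]
i=69 'c': node 6→6 (via fail)  → match P1@[69:69]
i=70 'a': node 6→1 (via fail)
i=71 'a': node 1→2
i=72 'b': node 2→3
i=73 'c': node 3→4  → match P1@[73:73]
i=74 'c': node 4→6 (via fail)  → match P1@[74:74]
i=75 'b': node 6→0 (via fail)
i=76 'd': node 0→10
i=77 'a': node 10→11

Result: [[2,3],[4,1],[7,1],[11,3],[18,2],[18,3],[22,2],[22,3],[27,1],[29,1],[31,1],[35,2],[35,3],[39,3],[43,2],[43,3],[47,1],[48,0],[51,3],[53,1],[54,0],[58,1],[59,0],[64,3],[66,1],[67,0],[68,1],[69,1],[73,1],[74,1]]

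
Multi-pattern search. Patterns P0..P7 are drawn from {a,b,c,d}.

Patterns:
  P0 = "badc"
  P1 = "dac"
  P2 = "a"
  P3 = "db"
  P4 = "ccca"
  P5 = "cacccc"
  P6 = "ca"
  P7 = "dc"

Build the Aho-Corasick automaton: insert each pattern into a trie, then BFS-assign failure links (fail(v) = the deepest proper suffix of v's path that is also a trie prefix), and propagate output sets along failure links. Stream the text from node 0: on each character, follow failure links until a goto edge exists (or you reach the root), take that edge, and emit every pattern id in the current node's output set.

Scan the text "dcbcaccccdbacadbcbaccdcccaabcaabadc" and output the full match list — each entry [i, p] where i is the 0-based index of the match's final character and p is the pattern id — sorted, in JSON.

Build:
Trie nodes:
  0='ε' goto a→8 b→1 c→10 d→5
  1='b' goto a→2
  2='ba' goto d→3
  3='bad' goto c→4
  4='badc' goto ·  ←P0
  5='d' goto a→6 b→9 c→19
  6='da' goto c→7
  7='dac' goto ·  ←P1
  8='a' goto ·  ←P2
  9='db' goto ·  ←P3
  10='c' goto a→14 c→11
  11='cc' goto c→12
  12='ccc' goto a→13
  13='ccca' goto ·  ←P4
  14='ca' goto c→15  ←P6
  15='cac' goto c→16
  16='cacc' goto c→17
  17='caccc' goto c→18
  18='cacccc' goto ·  ←P5
  19='dc' goto ·  ←P7

BFS fail/out derivation:
  fail(1) 'b': from fail(0)=0 chase 'b': 0 ⇒ 0;  out=∅∪out(0)=∅
  fail(5) 'd': from fail(0)=0 chase 'd': 0 ⇒ 0;  out=∅∪out(0)=∅
  fail(8) 'a': from fail(0)=0 chase 'a': 0 ⇒ 0;  out={2}∪out(0)={2}
  fail(10) 'c': from fail(0)=0 chase 'c': 0 ⇒ 0;  out=∅∪out(0)=∅
  fail(2) 'ba': from fail(1)=0 chase 'a': 0 ⇒ 8;  out=∅∪out(8)={2}
  fail(6) 'da': from fail(5)=0 chase 'a': 0 ⇒ 8;  out=∅∪out(8)={2}
  fail(9) 'db': from fail(5)=0 chase 'b': 0 ⇒ 1;  out={3}∪out(1)={3}
  fail(11) 'cc': from fail(10)=0 chase 'c': 0 ⇒ 10;  out=∅∪out(10)=∅
  fail(14) 'ca': from fail(10)=0 chase 'a': 0 ⇒ 8;  out={6}∪out(8)={2,6}
  fail(19) 'dc': from fail(5)=0 chase 'c': 0 ⇒ 10;  out={7}∪out(10)={7}
  fail(3) 'bad': from fail(2)=8 chase 'd': 8→0 ⇒ 5;  out=∅∪out(5)=∅
  fail(7) 'dac': from fail(6)=8 chase 'c': 8→0 ⇒ 10;  out={1}∪out(10)={1}
  fail(12) 'ccc': from fail(11)=10 chase 'c': 10 ⇒ 11;  out=∅∪out(11)=∅
  fail(15) 'cac': from fail(14)=8 chase 'c': 8→0 ⇒ 10;  out=∅∪out(10)=∅
  fail(4) 'badc': from fail(3)=5 chase 'c': 5 ⇒ 19;  out={0}∪out(19)={0,7}
  fail(13) 'ccca': from fail(12)=11 chase 'a': 11→10 ⇒ 14;  out={4}∪out(14)={2,4,6}
  fail(16) 'cacc': from fail(15)=10 chase 'c': 10 ⇒ 11;  out=∅∪out(11)=∅
  fail(17) 'caccc': from fail(16)=11 chase 'c': 11 ⇒ 12;  out=∅∪out(12)=∅
  fail(18) 'cacccc': from fail(17)=12 chase 'c': 12→11 ⇒ 12;  out={5}∪out(12)={5}

Text stream:
[0] read 'd'  n0⇒n5
[1] read 'c'  n5⇒n19  → match P7@[0:1]
[2] read 'b'  n19⇒n1 (fail-walked)
[3] read 'c'  n1⇒n10 (fail-walked)
[4] read 'a'  n10⇒n14  → match P2@[4:4],P6@[3:4]
[5] read 'c'  n14⇒n15
[6] read 'c'  n15⇒n16
[7] read 'c'  n16⇒n17
[8] read 'c'  n17⇒n18  → match P5@[3:8]
[9] read 'd'  n18⇒n5 (fail-walked)
[10] read 'b'  n5⇒n9  → match P3@[9:10]
[11] read 'a'  n9⇒n2 (fail-walked)  → match P2@[11:11]
[12] read 'c'  n2⇒n10 (fail-walked)
[13] read 'a'  n10⇒n14  → match P2@[13:13],P6@[12:13]
[14] read 'd'  n14⇒n5 (fail-walked)
[15] read 'b'  n5⇒n9  → match P3@[14:15]
[16] read 'c'  n9⇒n10 (fail-walked)
[17] read 'b'  n10⇒n1 (fail-walked)
[18] read 'a'  n1⇒n2  → match P2@[18:18]
[19] read 'c'  n2⇒n10 (fail-walked)
[20] read 'c'  n10⇒n11
[21] read 'd'  n11⇒n5 (fail-walked)
[22] read 'c'  n5⇒n19  → match P7@[21:22]
[23] read 'c'  n19⇒n11 (fail-walked)
[24] read 'c'  n11⇒n12
[25] read 'a'  n12⇒n13  → match P2@[25:25],P4@[22:25],P6@[24:25]
[26] read 'a'  n13⇒n8 (fail-walked)  → match P2@[26:26]
[27] read 'b'  n8⇒n1 (fail-walked)
[28] read 'c'  n1⇒n10 (fail-walked)
[29] read 'a'  n10⇒n14  → match P2@[29:29],P6@[28:29]
[30] read 'a'  n14⇒n8 (fail-walked)  → match P2@[30:30]
[31] read 'b'  n8⇒n1 (fail-walked)
[32] read 'a'  n1⇒n2  → match P2@[32:32]
[33] read 'd'  n2⇒n3
[34] read 'c'  n3⇒n4  → match P0@[31:34],P7@[33:34]

Matches: [[1,7],[4,2],[4,6],[8,5],[10,3],[11,2],[13,2],[13,6],[15,3],[18,2],[22,7],[25,2],[25,4],[25,6],[26,2],[29,2],[29,6],[30,2],[32,2],[34,0],[34,7]]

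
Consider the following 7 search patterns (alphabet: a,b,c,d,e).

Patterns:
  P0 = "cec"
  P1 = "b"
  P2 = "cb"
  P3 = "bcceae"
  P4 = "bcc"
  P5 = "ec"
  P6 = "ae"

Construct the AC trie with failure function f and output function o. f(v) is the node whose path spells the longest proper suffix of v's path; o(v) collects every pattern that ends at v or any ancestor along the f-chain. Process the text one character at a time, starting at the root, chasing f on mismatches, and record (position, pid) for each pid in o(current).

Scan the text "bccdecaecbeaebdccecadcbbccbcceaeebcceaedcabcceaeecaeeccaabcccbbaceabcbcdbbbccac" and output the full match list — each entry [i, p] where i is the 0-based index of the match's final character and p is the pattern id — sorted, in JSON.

Construct AC machine:
Trie nodes:
  n0 'ε': a→13 b→4 c→1 e→11
  n1 'c': b→5 e→2
  n2 'ce': c→3
  n3 'cec': ·  [P0 ends]
  n4 'b': c→6  [P1 ends]
  n5 'cb': ·  [P2 ends]
  n6 'bc': c→7
  n7 'bcc': e→8  [P4 ends]
  n8 'bcce': a→9
  n9 'bccea': e→10
  n10 'bcceae': ·  [P3 ends]
  n11 'e': c→12
  n12 'ec': ·  [P5 ends]
  n13 'a': e→14
  n14 'ae': ·  [P6 ends]

Failure links (BFS by depth):
  fail(1) 'c': from fail(0)=0 chase 'c': 0 ⇒ 0;  out=∅∪out(0)=∅
  fail(4) 'b': from fail(0)=0 chase 'b': 0 ⇒ 0;  out={1}∪out(0)={1}
  fail(11) 'e': from fail(0)=0 chase 'e': 0 ⇒ 0;  out=∅∪out(0)=∅
  fail(13) 'a': from fail(0)=0 chase 'a': 0 ⇒ 0;  out=∅∪out(0)=∅
  fail(2) 'ce': from fail(1)=0 chase 'e': 0 ⇒ 11;  out=∅∪out(11)=∅
  fail(5) 'cb': from fail(1)=0 chase 'b': 0 ⇒ 4;  out={2}∪out(4)={1,2}
  fail(6) 'bc': from fail(4)=0 chase 'c': 0 ⇒ 1;  out=∅∪out(1)=∅
  fail(12) 'ec': from fail(11)=0 chase 'c': 0 ⇒ 1;  out={5}∪out(1)={5}
  fail(14) 'ae': from fail(13)=0 chase 'e': 0 ⇒ 11;  out={6}∪out(11)={6}
  fail(3) 'cec': from fail(2)=11 chase 'c': 11 ⇒ 12;  out={0}∪out(12)={0,5}
  fail(7) 'bcc': from fail(6)=1 chase 'c': 1→0 ⇒ 1;  out={4}∪out(1)={4}
  fail(8) 'bcce': from fail(7)=1 chase 'e': 1 ⇒ 2;  out=∅∪out(2)=∅
  fail(9) 'bccea': from fail(8)=2 chase 'a': 2→11→0 ⇒ 13;  out=∅∪out(13)=∅
  fail(10) 'bcceae': from fail(9)=13 chase 'e': 13 ⇒ 14;  out={3}∪out(14)={3,6}

Scan:
i=0 'b': node 0→4  → match P1@[0:0]
i=1 'c': node 4→6
i=2 'c': node 6→7  → match P4@[0:2]
i=3 'd': node 7→0 ·f
i=4 'e': node 0→11
i=5 'c': node 11→12  → match P5@[4:5]
i=6 'a': node 12→13 ·f
i=7 'e': node 13→14  → match P6@[6:7]
i=8 'c': node 14→12 ·f  → match P5@[7:8]
i=9 'b': node 12→5 ·f  → match P1@[9:9],P2@[8:9]
i=10 'e': node 5→11 ·f
i=11 'a': node 11→13 ·f
i=12 'e': node 13→14  → match P6@[11:12]
i=13 'b': node 14→4 ·f  → match P1@[13:13]
i=14 'd': node 4→0 ·f
i=15 'c': node 0→1
i=16 'c': node 1→1 ·f
i=17 'e': node 1→2
i=18 'c': node 2→3  → match P0@[16:18],P5@[17:18]
i=19 'a': node 3→13 ·f
i=20 'd': node 13→0 ·f
i=21 'c': node 0→1
i=22 'b': node 1→5  → match P1@[22:22],P2@[21:22]
i=23 'b': node 5→4 ·f  → match P1@[23:23]
i=24 'c': node 4→6
i=25 'c': node 6→7  → match P4@[23:25]
i=26 'b': node 7→5 ·f  → match P1@[26:26],P2@[25:26]
i=27 'c': node 5→6 ·f
i=28 'c': node 6→7  → match P4@[26:28]
i=29 'e': node 7→8
i=30 'a': node 8→9
i=31 'e': node 9→10  → match P3@[26:31],P6@[30:31]
i=32 'e': node 10→11 ·f
i=33 'b': node 11→4 ·f  → match P1@[33:33]
i=34 'c': node 4→6
i=35 'c': node 6→7  → match P4@[33:35]
i=36 'e': node 7→8
i=37 'a': node 8→9
i=38 'e': node 9→10  → match P3@[33:38],P6@[37:38]
i=39 'd': node 10→0 ·f
i=40 'c': node 0→1
i=41 'a': node 1→13 ·f
i=42 'b': node 13→4 ·f  → match P1@[42:42]
i=43 'c': node 4→6
i=44 'c': node 6→7  → match P4@[42:44]
i=45 'e': node 7→8
i=46 'a': node 8→9
i=47 'e': node 9→10  → match P3@[42:47],P6@[46:47]
i=48 'e': node 10→11 ·f
i=49 'c': node 11→12  → match P5@[48:49]
i=50 'a': node 12→13 ·f
i=51 'e': node 13→14  → match P6@[50:51]
i=52 'e': node 14→11 ·f
i=53 'c': node 11→12  → match P5@[52:53]
i=54 'c': node 12→1 ·f
i=55 'a': node 1→13 ·f
i=56 'a': node 13→13 ·f
i=57 'b': node 13→4 ·f  → match P1@[57:57]
i=58 'c': node 4→6
i=59 'c': node 6→7  → match P4@[57:59]
i=60 'c': node 7→1 ·f
i=61 'b': node 1→5  → match P1@[61:61],P2@[60:61]
i=62 'b': node 5→4 ·f  → match P1@[62:62]
i=63 'a': node 4→13 ·f
i=64 'c': node 13→1 ·f
i=65 'e': node 1→2
i=66 'a': node 2→13 ·f
i=67 'b': node 13→4 ·f  → match P1@[67:67]
i=68 'c': node 4→6
i=69 'b': node 6→5 ·f  → match P1@[69:69],P2@[68:69]
i=70 'c': node 5→6 ·f
i=71 'd': node 6→0 ·f
i=72 'b': node 0→4  → match P1@[72:72]
i=73 'b': node 4→4 ·f  → match P1@[73:73]
i=74 'b': node 4→4 ·f  → match P1@[74:74]
i=75 'c': node 4→6
i=76 'c': node 6→7  → match P4@[74:76]
i=77 'a': node 7→13 ·f
i=78 'c': node 13→1 ·f

Result: [[0,1],[2,4],[5,5],[7,6],[8,5],[9,1],[9,2],[12,6],[13,1],[18,0],[18,5],[22,1],[22,2],[23,1],[25,4],[26,1],[26,2],[28,4],[31,3],[31,6],[33,1],[35,4],[38,3],[38,6],[42,1],[44,4],[47,3],[47,6],[49,5],[51,6],[53,5],[57,1],[59,4],[61,1],[61,2],[62,1],[67,1],[69,1],[69,2],[72,1],[73,1],[74,1],[76,4]]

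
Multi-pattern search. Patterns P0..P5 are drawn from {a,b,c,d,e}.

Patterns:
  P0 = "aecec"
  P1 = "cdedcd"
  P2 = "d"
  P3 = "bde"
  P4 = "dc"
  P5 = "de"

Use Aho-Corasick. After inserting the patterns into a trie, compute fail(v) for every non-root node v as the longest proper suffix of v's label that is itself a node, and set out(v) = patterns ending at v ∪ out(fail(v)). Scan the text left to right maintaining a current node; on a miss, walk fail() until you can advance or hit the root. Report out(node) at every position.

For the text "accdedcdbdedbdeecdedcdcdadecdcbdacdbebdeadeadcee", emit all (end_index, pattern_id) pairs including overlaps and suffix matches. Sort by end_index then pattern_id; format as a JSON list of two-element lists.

Build automaton:
Trie nodes:
  n0 'ε': a→1 b→13 c→6 d→12
  n1 'a': e→2
  n2 'ae': c→3
  n3 'aec': e→4
  n4 'aece': c→5
  n5 'aecec': ·  ←P0
  n6 'c': d→7
  n7 'cd': e→8
  n8 'cde': d→9
  n9 'cded': c→10
  n10 'cdedc': d→11
  n11 'cdedcd': ·  ←P1
  n12 'd': c→16 e→17  ←P2
  n13 'b': d→14
  n14 'bd': e→15
  n15 'bde': ·  ←P3
  n16 'dc': ·  ←P4
  n17 'de': ·  ←P5

BFS fail/out derivation:
  fail(1) 'a': from fail(0)=0 chase 'a': 0 ⇒ 0;  out=∅∪out(0)=∅
  fail(6) 'c': from fail(0)=0 chase 'c': 0 ⇒ 0;  out=∅∪out(0)=∅
  fail(12) 'd': from fail(0)=0 chase 'd': 0 ⇒ 0;  out={2}∪out(0)={2}
  fail(13) 'b': from fail(0)=0 chase 'b': 0 ⇒ 0;  out=∅∪out(0)=∅
  fail(2) 'ae': from fail(1)=0 chase 'e': 0 ⇒ 0;  out=∅∪out(0)=∅
  fail(7) 'cd': from fail(6)=0 chase 'd': 0 ⇒ 12;  out=∅∪out(12)={2}
  fail(14) 'bd': from fail(13)=0 chase 'd': 0 ⇒ 12;  out=∅∪out(12)={2}
  fail(16) 'dc': from fail(12)=0 chase 'c': 0 ⇒ 6;  out={4}∪out(6)={4}
  fail(17) 'de': from fail(12)=0 chase 'e': 0 ⇒ 0;  out={5}∪out(0)={5}
  fail(3) 'aec': from fail(2)=0 chase 'c': 0 ⇒ 6;  out=∅∪out(6)=∅
  fail(8) 'cde': from fail(7)=12 chase 'e': 12 ⇒ 17;  out=∅∪out(17)={5}
  fail(15) 'bde': from fail(14)=12 chase 'e': 12 ⇒ 17;  out={3}∪out(17)={3,5}
  fail(4) 'aece': from fail(3)=6 chase 'e': 6→0 ⇒ 0;  out=∅∪out(0)=∅
  fail(9) 'cded': from fail(8)=17 chase 'd': 17→0 ⇒ 12;  out=∅∪out(12)={2}
  fail(5) 'aecec': from fail(4)=0 chase 'c': 0 ⇒ 6;  out={0}∪out(6)={0}
  fail(10) 'cdedc': from fail(9)=12 chase 'c': 12 ⇒ 16;  out=∅∪out(16)={4}
  fail(11) 'cdedcd': from fail(10)=16 chase 'd': 16→6 ⇒ 7;  out={1}∪out(7)={1,2}

Text stream:
i=0 'a': node 0→1
i=1 'c': node 1→6 (fail-walked)
i=2 'c': node 6→6 (fail-walked)
i=3 'd': node 6→7  emit P2@[3:3]
i=4 'e': node 7→8  emit P5@[3:4]
i=5 'd': node 8→9  emit P2@[5:5]
i=6 'c': node 9→10  emit P4@[5:6]
i=7 'd': node 10→11  emit P1@[2:7],P2@[7:7]
i=8 'b': node 11→13 (fail-walked)
i=9 'd': node 13→14  emit P2@[9:9]
i=10 'e': node 14→15  emit P3@[8:10],P5@[9:10]
i=11 'd': node 15→12 (fail-walked)  emit P2@[11:11]
i=12 'b': node 12→13 (fail-walked)
i=13 'd': node 13→14  emit P2@[13:13]
i=14 'e': node 14→15  emit P3@[12:14],P5@[13:14]
i=15 'e': node 15→0 (fail-walked)
i=16 'c': node 0→6
i=17 'd': node 6→7  emit P2@[17:17]
i=18 'e': node 7→8  emit P5@[17:18]
i=19 'd': node 8→9  emit P2@[19:19]
i=20 'c': node 9→10  emit P4@[19:20]
i=21 'd': node 10→11  emit P1@[16:21],P2@[21:21]
i=22 'c': node 11→16 (fail-walked)  emit P4@[21:22]
i=23 'd': node 16→7 (fail-walked)  emit P2@[23:23]
i=24 'a': node 7→1 (fail-walked)
i=25 'd': node 1→12 (fail-walked)  emit P2@[25:25]
i=26 'e': node 12→17  emit P5@[25:26]
i=27 'c': node 17→6 (fail-walked)
i=28 'd': node 6→7  emit P2@[28:28]
i=29 'c': node 7→16 (fail-walked)  emit P4@[28:29]
i=30 'b': node 16→13 (fail-walked)
i=31 'd': node 13→14  emit P2@[31:31]
i=32 'a': node 14→1 (fail-walked)
i=33 'c': node 1→6 (fail-walked)
i=34 'd': node 6→7  emit P2@[34:34]
i=35 'b': node 7→13 (fail-walked)
i=36 'e': node 13→0 (fail-walked)
i=37 'b': node 0→13
i=38 'd': node 13→14  emit P2@[38:38]
i=39 'e': node 14→15  emit P3@[37:39],P5@[38:39]
i=40 'a': node 15→1 (fail-walked)
i=41 'd': node 1→12 (fail-walked)  emit P2@[41:41]
i=42 'e': node 12→17  emit P5@[41:42]
i=43 'a': node 17→1 (fail-walked)
i=44 'd': node 1→12 (fail-walked)  emit P2@[44:44]
i=45 'c': node 12→16  emit P4@[44:45]
i=46 'e': node 16→0 (fail-walked)
i=47 'e': node 0→0

All matches (sorted): [[3,2],[4,5],[5,2],[6,4],[7,1],[7,2],[9,2],[10,3],[10,5],[11,2],[13,2],[14,3],[14,5],[17,2],[18,5],[19,2],[20,4],[21,1],[21,2],[22,4],[23,2],[25,2],[26,5],[28,2],[29,4],[31,2],[34,2],[38,2],[39,3],[39,5],[41,2],[42,5],[44,2],[45,4]]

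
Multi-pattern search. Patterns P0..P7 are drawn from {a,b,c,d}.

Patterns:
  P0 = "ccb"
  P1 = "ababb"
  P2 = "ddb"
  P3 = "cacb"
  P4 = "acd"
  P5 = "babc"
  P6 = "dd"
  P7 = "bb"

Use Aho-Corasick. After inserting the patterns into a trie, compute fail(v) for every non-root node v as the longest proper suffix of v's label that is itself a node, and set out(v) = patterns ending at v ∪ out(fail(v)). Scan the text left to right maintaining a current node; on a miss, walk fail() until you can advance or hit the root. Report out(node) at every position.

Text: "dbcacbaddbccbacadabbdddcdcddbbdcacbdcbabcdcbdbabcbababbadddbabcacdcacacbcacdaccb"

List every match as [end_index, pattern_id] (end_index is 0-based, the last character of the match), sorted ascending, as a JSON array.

Build:
Trie (insert patterns):
  n0 'ε': a→4 b→17 c→1 d→9
  n1 'c': a→12 c→2
  n2 'cc': b→3
  n3 'ccb': ·  [P0 ends]
  n4 'a': b→5 c→15
  n5 'ab': a→6
  n6 'aba': b→7
  n7 'abab': b→8
  n8 'ababb': ·  [P1 ends]
  n9 'd': d→10
  n10 'dd': b→11  [P6 ends]
  n11 'ddb': ·  [P2 ends]
  n12 'ca': c→13
  n13 'cac': b→14
  n14 'cacb': ·  [P3 ends]
  n15 'ac': d→16
  n16 'acd': ·  [P4 ends]
  n17 'b': a→18 b→21
  n18 'ba': b→19
  n19 'bab': c→20
  n20 'babc': ·  [P5 ends]
  n21 'bb': ·  [P7 ends]

BFS fail/out derivation:
  fail(1) 'c': from fail(0)=0 chase 'c': 0 ⇒ 0;  out=∅∪out(0)=∅
  fail(4) 'a': from fail(0)=0 chase 'a': 0 ⇒ 0;  out=∅∪out(0)=∅
  fail(9) 'd': from fail(0)=0 chase 'd': 0 ⇒ 0;  out=∅∪out(0)=∅
  fail(17) 'b': from fail(0)=0 chase 'b': 0 ⇒ 0;  out=∅∪out(0)=∅
  fail(2) 'cc': from fail(1)=0 chase 'c': 0 ⇒ 1;  out=∅∪out(1)=∅
  fail(5) 'ab': from fail(4)=0 chase 'b': 0 ⇒ 17;  out=∅∪out(17)=∅
  fail(10) 'dd': from fail(9)=0 chase 'd': 0 ⇒ 9;  out={6}∪out(9)={6}
  fail(12) 'ca': from fail(1)=0 chase 'a': 0 ⇒ 4;  out=∅∪out(4)=∅
  fail(15) 'ac': from fail(4)=0 chase 'c': 0 ⇒ 1;  out=∅∪out(1)=∅
  fail(18) 'ba': from fail(17)=0 chase 'a': 0 ⇒ 4;  out=∅∪out(4)=∅
  fail(21) 'bb': from fail(17)=0 chase 'b': 0 ⇒ 17;  out={7}∪out(17)={7}
  fail(3) 'ccb': from fail(2)=1 chase 'b': 1→0 ⇒ 17;  out={0}∪out(17)={0}
  fail(6) 'aba': from fail(5)=17 chase 'a': 17 ⇒ 18;  out=∅∪out(18)=∅
  fail(11) 'ddb': from fail(10)=9 chase 'b': 9→0 ⇒ 17;  out={2}∪out(17)={2}
  fail(13) 'cac': from fail(12)=4 chase 'c': 4 ⇒ 15;  out=∅∪out(15)=∅
  fail(16) 'acd': from fail(15)=1 chase 'd': 1→0 ⇒ 9;  out={4}∪out(9)={4}
  fail(19) 'bab': from fail(18)=4 chase 'b': 4 ⇒ 5;  out=∅∪out(5)=∅
  fail(7) 'abab': from fail(6)=18 chase 'b': 18 ⇒ 19;  out=∅∪out(19)=∅
  fail(14) 'cacb': from fail(13)=15 chase 'b': 15→1→0 ⇒ 17;  out={3}∪out(17)={3}
  fail(20) 'babc': from fail(19)=5 chase 'c': 5→17→0 ⇒ 1;  out={5}∪out(1)={5}
  fail(8) 'ababb': from fail(7)=19 chase 'b': 19→5→17 ⇒ 21;  out={1}∪out(21)={1,7}

Scan:
pos 0 'd': at 9
pos 1 'b': at 17 (via fail)
pos 2 'c': at 1 (via fail)
pos 3 'a': at 12
pos 4 'c': at 13
pos 5 'b': at 14  emit P3@[2:5]
pos 6 'a': at 18 (via fail)
pos 7 'd': at 9 (via fail)
pos 8 'd': at 10  emit P6@[7:8]
pos 9 'b': at 11  emit P2@[7:9]
pos 10 'c': at 1 (via fail)
pos 11 'c': at 2
pos 12 'b': at 3  emit P0@[10:12]
pos 13 'a': at 18 (via fail)
pos 14 'c': at 15 (via fail)
pos 15 'a': at 12 (via fail)
pos 16 'd': at 9 (via fail)
pos 17 'a': at 4 (via fail)
pos 18 'b': at 5
pos 19 'b': at 21 (via fail)  emit P7@[18:19]
pos 20 'd': at 9 (via fail)
pos 21 'd': at 10  emit P6@[20:21]
pos 22 'd': at 10 (via fail)  emit P6@[21:22]
pos 23 'c': at 1 (via fail)
pos 24 'd': at 9 (via fail)
pos 25 'c': at 1 (via fail)
pos 26 'd': at 9 (via fail)
pos 27 'd': at 10  emit P6@[26:27]
pos 28 'b': at 11  emit P2@[26:28]
pos 29 'b': at 21 (via fail)  emit P7@[28:29]
pos 30 'd': at 9 (via fail)
pos 31 'c': at 1 (via fail)
pos 32 'a': at 12
pos 33 'c': at 13
pos 34 'b': at 14  emit P3@[31:34]
pos 35 'd': at 9 (via fail)
pos 36 'c': at 1 (via fail)
pos 37 'b': at 17 (via fail)
pos 38 'a': at 18
pos 39 'b': at 19
pos 40 'c': at 20  emit P5@[37:40]
pos 41 'd': at 9 (via fail)
pos 42 'c': at 1 (via fail)
pos 43 'b': at 17 (via fail)
pos 44 'd': at 9 (via fail)
pos 45 'b': at 17 (via fail)
pos 46 'a': at 18
pos 47 'b': at 19
pos 48 'c': at 20  emit P5@[45:48]
pos 49 'b': at 17 (via fail)
pos 50 'a': at 18
pos 51 'b': at 19
pos 52 'a': at 6 (via fail)
pos 53 'b': at 7
pos 54 'b': at 8  emit P1@[50:54],P7@[53:54]
pos 55 'a': at 18 (via fail)
pos 56 'd': at 9 (via fail)
pos 57 'd': at 10  emit P6@[56:57]
pos 58 'd': at 10 (via fail)  emit P6@[57:58]
pos 59 'b': at 11  emit P2@[57:59]
pos 60 'a': at 18 (via fail)
pos 61 'b': at 19
pos 62 'c': at 20  emit P5@[59:62]
pos 63 'a': at 12 (via fail)
pos 64 'c': at 13
pos 65 'd': at 16 (via fail)  emit P4@[63:65]
pos 66 'c': at 1 (via fail)
pos 67 'a': at 12
pos 68 'c': at 13
pos 69 'a': at 12 (via fail)
pos 70 'c': at 13
pos 71 'b': at 14  emit P3@[68:71]
pos 72 'c': at 1 (via fail)
pos 73 'a': at 12
pos 74 'c': at 13
pos 75 'd': at 16 (via fail)  emit P4@[73:75]
pos 76 'a': at 4 (via fail)
pos 77 'c': at 15
pos 78 'c': at 2 (via fail)
pos 79 'b': at 3  emit P0@[77:79]

Result: [[5,3],[8,6],[9,2],[12,0],[19,7],[21,6],[22,6],[27,6],[28,2],[29,7],[34,3],[40,5],[48,5],[54,1],[54,7],[57,6],[58,6],[59,2],[62,5],[65,4],[71,3],[75,4],[79,0]]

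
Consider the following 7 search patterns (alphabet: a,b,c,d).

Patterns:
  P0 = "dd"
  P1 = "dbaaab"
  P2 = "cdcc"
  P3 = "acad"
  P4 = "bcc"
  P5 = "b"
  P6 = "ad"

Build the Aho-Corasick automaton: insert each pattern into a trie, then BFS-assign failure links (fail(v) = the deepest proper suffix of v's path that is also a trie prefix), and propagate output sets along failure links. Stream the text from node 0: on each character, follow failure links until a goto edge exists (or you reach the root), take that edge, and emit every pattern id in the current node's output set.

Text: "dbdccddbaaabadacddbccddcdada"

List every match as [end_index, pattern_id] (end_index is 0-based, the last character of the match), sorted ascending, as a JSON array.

Build:
Trie (insert patterns):
  n0 'ε': a→12 b→16 c→8 d→1
  n1 'd': b→3 d→2
  n2 'dd': ·  ←P0
  n3 'db': a→4
  n4 'dba': a→5
  n5 'dbaa': a→6
  n6 'dbaaa': b→7
  n7 'dbaaab': ·  ←P1
  n8 'c': d→9
  n9 'cd': c→10
  n10 'cdc': c→11
  n11 'cdcc': ·  ←P2
  n12 'a': c→13 d→19
  n13 'ac': a→14
  n14 'aca': d→15
  n15 'acad': ·  ←P3
  n16 'b': c→17  ←P5
  n17 'bc': c→18
  n18 'bcc': ·  ←P4
  n19 'ad': ·  ←P6

Failure links (BFS by depth):
  fail(1) 'd': from fail(0)=0 chase 'd': 0 ⇒ 0;  out=∅∪out(0)=∅
  fail(8) 'c': from fail(0)=0 chase 'c': 0 ⇒ 0;  out=∅∪out(0)=∅
  fail(12) 'a': from fail(0)=0 chase 'a': 0 ⇒ 0;  out=∅∪out(0)=∅
  fail(16) 'b': from fail(0)=0 chase 'b': 0 ⇒ 0;  out={5}∪out(0)={5}
  fail(2) 'dd': from fail(1)=0 chase 'd': 0 ⇒ 1;  out={0}∪out(1)={0}
  fail(3) 'db': from fail(1)=0 chase 'b': 0 ⇒ 16;  out=∅∪out(16)={5}
  fail(9) 'cd': from fail(8)=0 chase 'd': 0 ⇒ 1;  out=∅∪out(1)=∅
  fail(13) 'ac': from fail(12)=0 chase 'c': 0 ⇒ 8;  out=∅∪out(8)=∅
  fail(17) 'bc': from fail(16)=0 chase 'c': 0 ⇒ 8;  out=∅∪out(8)=∅
  fail(19) 'ad': from fail(12)=0 chase 'd': 0 ⇒ 1;  out={6}∪out(1)={6}
  fail(4) 'dba': from fail(3)=16 chase 'a': 16→0 ⇒ 12;  out=∅∪out(12)=∅
  fail(10) 'cdc': from fail(9)=1 chase 'c': 1→0 ⇒ 8;  out=∅∪out(8)=∅
  fail(14) 'aca': from fail(13)=8 chase 'a': 8→0 ⇒ 12;  out=∅∪out(12)=∅
  fail(18) 'bcc': from fail(17)=8 chase 'c': 8→0 ⇒ 8;  out={4}∪out(8)={4}
  fail(5) 'dbaa': from fail(4)=12 chase 'a': 12→0 ⇒ 12;  out=∅∪out(12)=∅
  fail(11) 'cdcc': from fail(10)=8 chase 'c': 8→0 ⇒ 8;  out={2}∪out(8)={2}
  fail(15) 'acad': from fail(14)=12 chase 'd': 12 ⇒ 19;  out={3}∪out(19)={3,6}
  fail(6) 'dbaaa': from fail(5)=12 chase 'a': 12→0 ⇒ 12;  out=∅∪out(12)=∅
  fail(7) 'dbaaab': from fail(6)=12 chase 'b': 12→0 ⇒ 16;  out={1}∪out(16)={1,5}

Scan:
pos 0 'd': at 1
pos 1 'b': at 3  → match P5@[1:1]
pos 2 'd': at 1 ·f
pos 3 'c': at 8 ·f
pos 4 'c': at 8 ·f
pos 5 'd': at 9
pos 6 'd': at 2 ·f  → match P0@[5:6]
pos 7 'b': at 3 ·f  → match P5@[7:7]
pos 8 'a': at 4
pos 9 'a': at 5
pos 10 'a': at 6
pos 11 'b': at 7  → match P1@[6:11],P5@[11:11]
pos 12 'a': at 12 ·f
pos 13 'd': at 19  → match P6@[12:13]
pos 14 'a': at 12 ·f
pos 15 'c': at 13
pos 16 'd': at 9 ·f
pos 17 'd': at 2 ·f  → match P0@[16:17]
pos 18 'b': at 3 ·f  → match P5@[18:18]
pos 19 'c': at 17 ·f
pos 20 'c': at 18  → match P4@[18:20]
pos 21 'd': at 9 ·f
pos 22 'd': at 2 ·f  → match P0@[21:22]
pos 23 'c': at 8 ·f
pos 24 'd': at 9
pos 25 'a': at 12 ·f
pos 26 'd': at 19  → match P6@[25:26]
pos 27 'a': at 12 ·f

Matches: [[1,5],[6,0],[7,5],[11,1],[11,5],[13,6],[17,0],[18,5],[20,4],[22,0],[26,6]]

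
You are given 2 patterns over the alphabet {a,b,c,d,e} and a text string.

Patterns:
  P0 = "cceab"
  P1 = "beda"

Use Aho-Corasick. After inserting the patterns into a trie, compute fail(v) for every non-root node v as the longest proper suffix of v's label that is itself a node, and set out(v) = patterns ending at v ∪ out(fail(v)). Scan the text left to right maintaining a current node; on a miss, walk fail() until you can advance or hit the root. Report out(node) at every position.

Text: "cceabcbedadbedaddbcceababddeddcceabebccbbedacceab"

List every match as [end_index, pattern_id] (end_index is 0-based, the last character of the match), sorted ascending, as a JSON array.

Build automaton:
Trie (insert patterns):
  0='ε' goto b→6 c→1
  1='c' goto c→2
  2='cc' goto e→3
  3='cce' goto a→4
  4='ccea' goto b→5
  5='cceab' goto ·  [P0 ends]
  6='b' goto e→7
  7='be' goto d→8
  8='bed' goto a→9
  9='beda' goto ·  [P1 ends]

BFS fail/out derivation:
  fail(1) 'c': from fail(0)=0 chase 'c': 0 ⇒ 0;  out=∅∪out(0)=∅
  fail(6) 'b': from fail(0)=0 chase 'b': 0 ⇒ 0;  out=∅∪out(0)=∅
  fail(2) 'cc': from fail(1)=0 chase 'c': 0 ⇒ 1;  out=∅∪out(1)=∅
  fail(7) 'be': from fail(6)=0 chase 'e': 0 ⇒ 0;  out=∅∪out(0)=∅
  fail(3) 'cce': from fail(2)=1 chase 'e': 1→0 ⇒ 0;  out=∅∪out(0)=∅
  fail(8) 'bed': from fail(7)=0 chase 'd': 0 ⇒ 0;  out=∅∪out(0)=∅
  fail(4) 'ccea': from fail(3)=0 chase 'a': 0 ⇒ 0;  out=∅∪out(0)=∅
  fail(9) 'beda': from fail(8)=0 chase 'a': 0 ⇒ 0;  out={1}∪out(0)={1}
  fail(5) 'cceab': from fail(4)=0 chase 'b': 0 ⇒ 6;  out={0}∪out(6)={0}

Text stream:
pos 0 'c': at 1
pos 1 'c': at 2
pos 2 'e': at 3
pos 3 'a': at 4
pos 4 'b': at 5  → match P0@[0:4]
pos 5 'c': at 1 (fail-walked)
pos 6 'b': at 6 (fail-walked)
pos 7 'e': at 7
pos 8 'd': at 8
pos 9 'a': at 9  → match P1@[6:9]
pos 10 'd': at 0 (fail-walked)
pos 11 'b': at 6
pos 12 'e': at 7
pos 13 'd': at 8
pos 14 'a': at 9  → match P1@[11:14]
pos 15 'd': at 0 (fail-walked)
pos 16 'd': at 0
pos 17 'b': at 6
pos 18 'c': at 1 (fail-walked)
pos 19 'c': at 2
pos 20 'e': at 3
pos 21 'a': at 4
pos 22 'b': at 5  → match P0@[18:22]
pos 23 'a': at 0 (fail-walked)
pos 24 'b': at 6
pos 25 'd': at 0 (fail-walked)
pos 26 'd': at 0
pos 27 'e': at 0
pos 28 'd': at 0
pos 29 'd': at 0
pos 30 'c': at 1
pos 31 'c': at 2
pos 32 'e': at 3
pos 33 'a': at 4
pos 34 'b': at 5  → match P0@[30:34]
pos 35 'e': at 7 (fail-walked)
pos 36 'b': at 6 (fail-walked)
pos 37 'c': at 1 (fail-walked)
pos 38 'c': at 2
pos 39 'b': at 6 (fail-walked)
pos 40 'b': at 6 (fail-walked)
pos 41 'e': at 7
pos 42 'd': at 8
pos 43 'a': at 9  → match P1@[40:43]
pos 44 'c': at 1 (fail-walked)
pos 45 'c': at 2
pos 46 'e': at 3
pos 47 'a': at 4
pos 48 'b': at 5  → match P0@[44:48]

Matches: [[4,0],[9,1],[14,1],[22,0],[34,0],[43,1],[48,0]]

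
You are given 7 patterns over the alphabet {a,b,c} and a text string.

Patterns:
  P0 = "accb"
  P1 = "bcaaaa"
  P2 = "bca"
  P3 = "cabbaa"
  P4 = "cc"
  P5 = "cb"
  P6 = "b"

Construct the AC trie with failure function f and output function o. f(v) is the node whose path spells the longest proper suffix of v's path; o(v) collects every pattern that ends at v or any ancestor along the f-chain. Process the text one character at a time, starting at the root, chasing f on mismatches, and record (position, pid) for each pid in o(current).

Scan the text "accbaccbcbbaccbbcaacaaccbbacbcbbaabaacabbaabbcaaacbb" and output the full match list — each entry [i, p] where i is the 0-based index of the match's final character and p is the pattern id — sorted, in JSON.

Build:
Trie (insert patterns):
  n0 'ε': a→1 b→5 c→11
  n1 'a': c→2
  n2 'ac': c→3
  n3 'acc': b→4
  n4 'accb': ·  ←P0
  n5 'b': c→6  ←P6
  n6 'bc': a→7
  n7 'bca': a→8  ←P2
  n8 'bcaa': a→9
  n9 'bcaaa': a→10
  n10 'bcaaaa': ·  ←P1
  n11 'c': a→12 b→18 c→17
  n12 'ca': b→13
  n13 'cab': b→14
  n14 'cabb': a→15
  n15 'cabba': a→16
  n16 'cabbaa': ·  ←P3
  n17 'cc': ·  ←P4
  n18 'cb': ·  ←P5

BFS fail/out derivation:
  n1('a'): parent n0 fail=0; on 'a' 0 → fail=0;  out ∅∪∅=∅
  n5('b'): parent n0 fail=0; on 'b' 0 → fail=0;  out {6}∪∅={6}
  n11('c'): parent n0 fail=0; on 'c' 0 → fail=0;  out ∅∪∅=∅
  n2('ac'): parent n1 fail=0; on 'c' 0 → fail=11;  out ∅∪∅=∅
  n6('bc'): parent n5 fail=0; on 'c' 0 → fail=11;  out ∅∪∅=∅
  n12('ca'): parent n11 fail=0; on 'a' 0 → fail=1;  out ∅∪∅=∅
  n17('cc'): parent n11 fail=0; on 'c' 0 → fail=11;  out {4}∪∅={4}
  n18('cb'): parent n11 fail=0; on 'b' 0 → fail=5;  out {5}∪{6}={5,6}
  n3('acc'): parent n2 fail=11; on 'c' 11 → fail=17;  out ∅∪{4}={4}
  n7('bca'): parent n6 fail=11; on 'a' 11 → fail=12;  out {2}∪∅={2}
  n13('cab'): parent n12 fail=1; on 'b' 1→0 → fail=5;  out ∅∪{6}={6}
  n4('accb'): parent n3 fail=17; on 'b' 17→11 → fail=18;  out {0}∪{5,6}={0,5,6}
  n8('bcaa'): parent n7 fail=12; on 'a' 12→1→0 → fail=1;  out ∅∪∅=∅
  n14('cabb'): parent n13 fail=5; on 'b' 5→0 → fail=5;  out ∅∪{6}={6}
  n9('bcaaa'): parent n8 fail=1; on 'a' 1→0 → fail=1;  out ∅∪∅=∅
  n15('cabba'): parent n14 fail=5; on 'a' 5→0 → fail=1;  out ∅∪∅=∅
  n10('bcaaaa'): parent n9 fail=1; on 'a' 1→0 → fail=1;  out {1}∪∅={1}
  n16('cabbaa'): parent n15 fail=1; on 'a' 1→0 → fail=1;  out {3}∪∅={3}

Scan:
pos 0 'a': at 1
pos 1 'c': at 2
pos 2 'c': at 3  emit P4@[1:2]
pos 3 'b': at 4  emit P0@[0:3],P5@[2:3],P6@[3:3]
pos 4 'a': at 1 (via fail)
pos 5 'c': at 2
pos 6 'c': at 3  emit P4@[5:6]
pos 7 'b': at 4  emit P0@[4:7],P5@[6:7],P6@[7:7]
pos 8 'c': at 6 (via fail)
pos 9 'b': at 18 (via fail)  emit P5@[8:9],P6@[9:9]
pos 10 'b': at 5 (via fail)  emit P6@[10:10]
pos 11 'a': at 1 (via fail)
pos 12 'c': at 2
pos 13 'c': at 3  emit P4@[12:13]
pos 14 'b': at 4  emit P0@[11:14],P5@[13:14],P6@[14:14]
pos 15 'b': at 5 (via fail)  emit P6@[15:15]
pos 16 'c': at 6
pos 17 'a': at 7  emit P2@[15:17]
pos 18 'a': at 8
pos 19 'c': at 2 (via fail)
pos 20 'a': at 12 (via fail)
pos 21 'a': at 1 (via fail)
pos 22 'c': at 2
pos 23 'c': at 3  emit P4@[22:23]
pos 24 'b': at 4  emit P0@[21:24],P5@[23:24],P6@[24:24]
pos 25 'b': at 5 (via fail)  emit P6@[25:25]
pos 26 'a': at 1 (via fail)
pos 27 'c': at 2
pos 28 'b': at 18 (via fail)  emit P5@[27:28],P6@[28:28]
pos 29 'c': at 6 (via fail)
pos 30 'b': at 18 (via fail)  emit P5@[29:30],P6@[30:30]
pos 31 'b': at 5 (via fail)  emit P6@[31:31]
pos 32 'a': at 1 (via fail)
pos 33 'a': at 1 (via fail)
pos 34 'b': at 5 (via fail)  emit P6@[34:34]
pos 35 'a': at 1 (via fail)
pos 36 'a': at 1 (via fail)
pos 37 'c': at 2
pos 38 'a': at 12 (via fail)
pos 39 'b': at 13  emit P6@[39:39]
pos 40 'b': at 14  emit P6@[40:40]
pos 41 'a': at 15
pos 42 'a': at 16  emit P3@[37:42]
pos 43 'b': at 5 (via fail)  emit P6@[43:43]
pos 44 'b': at 5 (via fail)  emit P6@[44:44]
pos 45 'c': at 6
pos 46 'a': at 7  emit P2@[44:46]
pos 47 'a': at 8
pos 48 'a': at 9
pos 49 'c': at 2 (via fail)
pos 50 'b': at 18 (via fail)  emit P5@[49:50],P6@[50:50]
pos 51 'b': at 5 (via fail)  emit P6@[51:51]

All matches (sorted): [[2,4],[3,0],[3,5],[3,6],[6,4],[7,0],[7,5],[7,6],[9,5],[9,6],[10,6],[13,4],[14,0],[14,5],[14,6],[15,6],[17,2],[23,4],[24,0],[24,5],[24,6],[25,6],[28,5],[28,6],[30,5],[30,6],[31,6],[34,6],[39,6],[40,6],[42,3],[43,6],[44,6],[46,2],[50,5],[50,6],[51,6]]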